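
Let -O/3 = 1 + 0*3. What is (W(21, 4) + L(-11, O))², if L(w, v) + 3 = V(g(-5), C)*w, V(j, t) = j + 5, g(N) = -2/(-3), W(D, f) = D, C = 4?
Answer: 17689/9 ≈ 1965.4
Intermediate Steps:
g(N) = ⅔ (g(N) = -2*(-⅓) = ⅔)
O = -3 (O = -3*(1 + 0*3) = -3*(1 + 0) = -3*1 = -3)
V(j, t) = 5 + j
L(w, v) = -3 + 17*w/3 (L(w, v) = -3 + (5 + ⅔)*w = -3 + 17*w/3)
(W(21, 4) + L(-11, O))² = (21 + (-3 + (17/3)*(-11)))² = (21 + (-3 - 187/3))² = (21 - 196/3)² = (-133/3)² = 17689/9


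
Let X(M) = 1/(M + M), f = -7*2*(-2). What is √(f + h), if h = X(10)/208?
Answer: √7571265/520 ≈ 5.2915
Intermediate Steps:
f = 28 (f = -14*(-2) = 28)
X(M) = 1/(2*M)
h = 1/4160 (h = ((½)/10)/208 = ((½)*(⅒))*(1/208) = (1/20)*(1/208) = 1/4160 ≈ 0.00024038)
√(f + h) = √(28 + 1/4160) = √(116481/4160) = √7571265/520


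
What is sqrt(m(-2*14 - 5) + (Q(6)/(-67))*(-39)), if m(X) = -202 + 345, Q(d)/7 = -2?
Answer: sqrt(605345)/67 ≈ 11.613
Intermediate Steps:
Q(d) = -14 (Q(d) = 7*(-2) = -14)
m(X) = 143
sqrt(m(-2*14 - 5) + (Q(6)/(-67))*(-39)) = sqrt(143 + (-14/(-67))*(-39)) = sqrt(143 - 1/67*(-14)*(-39)) = sqrt(143 + (14/67)*(-39)) = sqrt(143 - 546/67) = sqrt(9035/67) = sqrt(605345)/67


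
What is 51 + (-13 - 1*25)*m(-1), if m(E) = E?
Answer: 89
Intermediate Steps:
51 + (-13 - 1*25)*m(-1) = 51 + (-13 - 1*25)*(-1) = 51 + (-13 - 25)*(-1) = 51 - 38*(-1) = 51 + 38 = 89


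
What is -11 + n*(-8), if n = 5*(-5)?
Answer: 189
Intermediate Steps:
n = -25
-11 + n*(-8) = -11 - 25*(-8) = -11 + 200 = 189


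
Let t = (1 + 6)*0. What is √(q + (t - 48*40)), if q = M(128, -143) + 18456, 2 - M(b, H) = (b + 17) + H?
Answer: 2*√4134 ≈ 128.59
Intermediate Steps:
t = 0 (t = 7*0 = 0)
M(b, H) = -15 - H - b (M(b, H) = 2 - ((b + 17) + H) = 2 - ((17 + b) + H) = 2 - (17 + H + b) = 2 + (-17 - H - b) = -15 - H - b)
q = 18456 (q = (-15 - 1*(-143) - 1*128) + 18456 = (-15 + 143 - 128) + 18456 = 0 + 18456 = 18456)
√(q + (t - 48*40)) = √(18456 + (0 - 48*40)) = √(18456 + (0 - 1920)) = √(18456 - 1920) = √16536 = 2*√4134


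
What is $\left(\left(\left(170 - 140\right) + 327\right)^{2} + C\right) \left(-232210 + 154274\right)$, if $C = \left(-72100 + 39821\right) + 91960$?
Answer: $-14584163680$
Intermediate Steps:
$C = 59681$ ($C = -32279 + 91960 = 59681$)
$\left(\left(\left(170 - 140\right) + 327\right)^{2} + C\right) \left(-232210 + 154274\right) = \left(\left(\left(170 - 140\right) + 327\right)^{2} + 59681\right) \left(-232210 + 154274\right) = \left(\left(\left(170 - 140\right) + 327\right)^{2} + 59681\right) \left(-77936\right) = \left(\left(30 + 327\right)^{2} + 59681\right) \left(-77936\right) = \left(357^{2} + 59681\right) \left(-77936\right) = \left(127449 + 59681\right) \left(-77936\right) = 187130 \left(-77936\right) = -14584163680$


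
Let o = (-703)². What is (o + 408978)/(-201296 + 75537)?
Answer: -903187/125759 ≈ -7.1819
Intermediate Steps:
o = 494209
(o + 408978)/(-201296 + 75537) = (494209 + 408978)/(-201296 + 75537) = 903187/(-125759) = 903187*(-1/125759) = -903187/125759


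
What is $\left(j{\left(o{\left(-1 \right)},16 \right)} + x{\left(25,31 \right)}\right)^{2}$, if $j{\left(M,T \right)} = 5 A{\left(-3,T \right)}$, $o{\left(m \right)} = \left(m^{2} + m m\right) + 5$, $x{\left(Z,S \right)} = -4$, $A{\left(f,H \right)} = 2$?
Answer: $36$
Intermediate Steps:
$o{\left(m \right)} = 5 + 2 m^{2}$ ($o{\left(m \right)} = \left(m^{2} + m^{2}\right) + 5 = 2 m^{2} + 5 = 5 + 2 m^{2}$)
$j{\left(M,T \right)} = 10$ ($j{\left(M,T \right)} = 5 \cdot 2 = 10$)
$\left(j{\left(o{\left(-1 \right)},16 \right)} + x{\left(25,31 \right)}\right)^{2} = \left(10 - 4\right)^{2} = 6^{2} = 36$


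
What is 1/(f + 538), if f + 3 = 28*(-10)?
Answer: 1/255 ≈ 0.0039216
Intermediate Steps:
f = -283 (f = -3 + 28*(-10) = -3 - 280 = -283)
1/(f + 538) = 1/(-283 + 538) = 1/255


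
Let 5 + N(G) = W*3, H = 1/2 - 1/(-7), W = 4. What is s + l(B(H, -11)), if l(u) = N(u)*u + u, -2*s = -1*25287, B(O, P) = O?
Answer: 177081/14 ≈ 12649.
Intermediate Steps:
H = 9/14 (H = 1*(½) - 1*(-⅐) = ½ + ⅐ = 9/14 ≈ 0.64286)
N(G) = 7 (N(G) = -5 + 4*3 = -5 + 12 = 7)
s = 25287/2 (s = -(-1)*25287/2 = -½*(-25287) = 25287/2 ≈ 12644.)
l(u) = 8*u (l(u) = 7*u + u = 8*u)
s + l(B(H, -11)) = 25287/2 + 8*(9/14) = 25287/2 + 36/7 = 177081/14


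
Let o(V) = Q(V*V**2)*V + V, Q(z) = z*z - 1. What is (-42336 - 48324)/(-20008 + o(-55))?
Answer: 90660/1522435254383 ≈ 5.9549e-8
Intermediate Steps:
Q(z) = -1 + z**2 (Q(z) = z**2 - 1 = -1 + z**2)
o(V) = V + V*(-1 + V**6) (o(V) = (-1 + (V*V**2)**2)*V + V = (-1 + (V**3)**2)*V + V = (-1 + V**6)*V + V = V*(-1 + V**6) + V = V + V*(-1 + V**6))
(-42336 - 48324)/(-20008 + o(-55)) = (-42336 - 48324)/(-20008 + (-55)**7) = -90660/(-20008 - 1522435234375) = -90660/(-1522435254383) = -90660*(-1/1522435254383) = 90660/1522435254383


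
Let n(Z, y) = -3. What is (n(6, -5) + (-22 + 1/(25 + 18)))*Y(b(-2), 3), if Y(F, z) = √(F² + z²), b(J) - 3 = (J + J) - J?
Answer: -1074*√10/43 ≈ -78.983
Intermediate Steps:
b(J) = 3 + J (b(J) = 3 + ((J + J) - J) = 3 + (2*J - J) = 3 + J)
(n(6, -5) + (-22 + 1/(25 + 18)))*Y(b(-2), 3) = (-3 + (-22 + 1/(25 + 18)))*√((3 - 2)² + 3²) = (-3 + (-22 + 1/43))*√(1² + 9) = (-3 + (-22 + 1/43))*√(1 + 9) = (-3 - 945/43)*√10 = -1074*√10/43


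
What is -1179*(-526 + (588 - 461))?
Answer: 470421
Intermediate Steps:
-1179*(-526 + (588 - 461)) = -1179*(-526 + 127) = -1179*(-399) = 470421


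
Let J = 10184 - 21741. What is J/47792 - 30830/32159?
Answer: -1845088923/1536942928 ≈ -1.2005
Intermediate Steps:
J = -11557
J/47792 - 30830/32159 = -11557/47792 - 30830/32159 = -1845088923/1536942928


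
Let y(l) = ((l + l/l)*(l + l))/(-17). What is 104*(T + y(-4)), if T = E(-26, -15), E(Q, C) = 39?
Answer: 66456/17 ≈ 3909.2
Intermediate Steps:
T = 39
y(l) = -2*l*(1 + l)/17 (y(l) = ((l + 1)*(2*l))*(-1/17) = ((1 + l)*(2*l))*(-1/17) = (2*l*(1 + l))*(-1/17) = -2*l*(1 + l)/17)
104*(T + y(-4)) = 104*(39 - 2/17*(-4)*(1 - 4)) = 104*(39 - 2/17*(-4)*(-3)) = 104*(39 - 24/17) = 104*(639/17) = 66456/17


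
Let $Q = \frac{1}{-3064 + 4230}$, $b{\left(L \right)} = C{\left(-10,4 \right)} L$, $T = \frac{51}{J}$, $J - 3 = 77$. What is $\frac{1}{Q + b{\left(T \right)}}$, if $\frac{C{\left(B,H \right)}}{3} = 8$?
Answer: $\frac{2915}{44602} \approx 0.065356$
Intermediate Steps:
$J = 80$ ($J = 3 + 77 = 80$)
$C{\left(B,H \right)} = 24$ ($C{\left(B,H \right)} = 3 \cdot 8 = 24$)
$T = \frac{51}{80} \approx 0.6375$
$b{\left(L \right)} = 24 L$
$Q = \frac{1}{1166} \approx 0.00085763$
$\frac{1}{Q + b{\left(T \right)}} = \frac{1}{\frac{1}{1166} + 24 \cdot \frac{51}{80}} = \frac{1}{\frac{1}{1166} + \frac{153}{10}} = \frac{1}{\frac{44602}{2915}} = \frac{2915}{44602}$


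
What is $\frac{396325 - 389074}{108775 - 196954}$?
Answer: $- \frac{2417}{29393} \approx -0.08223$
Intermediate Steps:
$\frac{396325 - 389074}{108775 - 196954} = \frac{7251}{108775 - 196954} = \frac{7251}{-88179} = 7251 \left(- \frac{1}{88179}\right) = - \frac{2417}{29393}$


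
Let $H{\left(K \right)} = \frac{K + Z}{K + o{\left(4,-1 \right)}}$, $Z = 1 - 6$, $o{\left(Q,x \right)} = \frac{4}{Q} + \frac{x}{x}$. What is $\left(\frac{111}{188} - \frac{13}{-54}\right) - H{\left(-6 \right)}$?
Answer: $- \frac{2435}{1269} \approx -1.9188$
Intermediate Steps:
$o{\left(Q,x \right)} = 1 + \frac{4}{Q}$ ($o{\left(Q,x \right)} = \frac{4}{Q} + 1 = 1 + \frac{4}{Q}$)
$Z = -5$ ($Z = 1 - 6 = -5$)
$H{\left(K \right)} = \frac{-5 + K}{2 + K}$ ($H{\left(K \right)} = \frac{K - 5}{K + \frac{4 + 4}{4}} = \frac{-5 + K}{K + \frac{1}{4} \cdot 8} = \frac{-5 + K}{K + 2} = \frac{-5 + K}{2 + K}$)
$\left(\frac{111}{188} - \frac{13}{-54}\right) - H{\left(-6 \right)} = \left(\frac{111}{188} - \frac{13}{-54}\right) - \frac{-5 - 6}{2 - 6} = \left(111 \cdot \frac{1}{188} - - \frac{13}{54}\right) - \frac{1}{-4} \left(-11\right) = \left(\frac{111}{188} + \frac{13}{54}\right) - \left(- \frac{1}{4}\right) \left(-11\right) = \frac{4219}{5076} - \frac{11}{4} = - \frac{2435}{1269}$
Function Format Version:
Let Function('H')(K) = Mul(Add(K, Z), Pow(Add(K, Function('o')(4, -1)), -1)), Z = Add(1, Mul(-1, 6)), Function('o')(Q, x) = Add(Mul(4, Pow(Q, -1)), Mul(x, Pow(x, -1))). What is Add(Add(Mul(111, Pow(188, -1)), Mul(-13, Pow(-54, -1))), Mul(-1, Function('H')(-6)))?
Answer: Rational(-2435, 1269) ≈ -1.9188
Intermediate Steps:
Function('o')(Q, x) = Add(1, Mul(4, Pow(Q, -1))) (Function('o')(Q, x) = Add(Mul(4, Pow(Q, -1)), 1) = Add(1, Mul(4, Pow(Q, -1))))
Z = -5 (Z = Add(1, -6) = -5)
Function('H')(K) = Mul(Pow(Add(2, K), -1), Add(-5, K)) (Function('H')(K) = Mul(Add(K, -5), Pow(Add(K, Mul(Pow(4, -1), Add(4, 4))), -1)) = Mul(Add(-5, K), Pow(Add(K, Mul(Rational(1, 4), 8)), -1)) = Mul(Add(-5, K), Pow(Add(K, 2), -1)) = Mul(Add(-5, K), Pow(Add(2, K), -1)) = Mul(Pow(Add(2, K), -1), Add(-5, K)))
Add(Add(Mul(111, Pow(188, -1)), Mul(-13, Pow(-54, -1))), Mul(-1, Function('H')(-6))) = Add(Add(Mul(111, Pow(188, -1)), Mul(-13, Pow(-54, -1))), Mul(-1, Mul(Pow(Add(2, -6), -1), Add(-5, -6)))) = Add(Add(Mul(111, Rational(1, 188)), Mul(-13, Rational(-1, 54))), Mul(-1, Mul(Pow(-4, -1), -11))) = Add(Add(Rational(111, 188), Rational(13, 54)), Mul(-1, Mul(Rational(-1, 4), -11))) = Add(Rational(4219, 5076), Mul(-1, Rational(11, 4))) = Add(Rational(4219, 5076), Rational(-11, 4)) = Rational(-2435, 1269)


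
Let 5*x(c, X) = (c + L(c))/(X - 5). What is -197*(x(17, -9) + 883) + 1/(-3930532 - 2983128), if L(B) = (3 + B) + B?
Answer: -8411111743119/48395620 ≈ -1.7380e+5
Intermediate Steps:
L(B) = 3 + 2*B
x(c, X) = (3 + 3*c)/(5*(-5 + X)) (x(c, X) = ((c + (3 + 2*c))/(X - 5))/5 = ((3 + 3*c)/(-5 + X))/5 = (3 + 3*c)/(5*(-5 + X)))
-197*(x(17, -9) + 883) + 1/(-3930532 - 2983128) = -197*(3*(1 + 17)/(5*(-5 - 9)) + 883) + 1/(-3930532 - 2983128) = -197*((⅗)*18/(-14) + 883) + 1/(-6913660) = -197*((⅗)*(-1/14)*18 + 883) - 1/6913660 = -197*(-27/35 + 883) - 1/6913660 = -197*30878/35 - 1/6913660 = -6082966/35 - 1/6913660 = -8411111743119/48395620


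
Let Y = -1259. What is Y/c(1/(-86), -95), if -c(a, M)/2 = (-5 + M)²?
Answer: 1259/20000 ≈ 0.062950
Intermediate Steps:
c(a, M) = -2*(-5 + M)²
Y/c(1/(-86), -95) = -1259*(-1/(2*(-5 - 95)²)) = -1259/((-2*(-100)²)) = -1259/((-2*10000)) = -1259/(-20000) = -1259*(-1/20000) = 1259/20000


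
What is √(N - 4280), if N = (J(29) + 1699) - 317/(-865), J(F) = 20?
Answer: 2*I*√478982505/865 ≈ 50.603*I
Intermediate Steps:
N = 1487252/865 (N = (20 + 1699) - 317/(-865) = 1719 - 317*(-1/865) = 1719 + 317/865 = 1487252/865 ≈ 1719.4)
√(N - 4280) = √(1487252/865 - 4280) = √(-2214948/865) = 2*I*√478982505/865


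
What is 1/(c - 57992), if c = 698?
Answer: -1/57294 ≈ -1.7454e-5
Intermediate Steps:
1/(c - 57992) = 1/(698 - 57992) = 1/(-57294) = -1/57294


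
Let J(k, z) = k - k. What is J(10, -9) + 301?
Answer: 301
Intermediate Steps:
J(k, z) = 0
J(10, -9) + 301 = 0 + 301 = 301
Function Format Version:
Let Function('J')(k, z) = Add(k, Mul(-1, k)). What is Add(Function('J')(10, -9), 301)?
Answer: 301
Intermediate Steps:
Function('J')(k, z) = 0
Add(Function('J')(10, -9), 301) = Add(0, 301) = 301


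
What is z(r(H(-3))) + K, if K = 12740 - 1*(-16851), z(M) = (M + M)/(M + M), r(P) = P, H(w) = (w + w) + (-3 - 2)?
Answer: 29592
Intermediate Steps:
H(w) = -5 + 2*w (H(w) = 2*w - 5 = -5 + 2*w)
z(M) = 1 (z(M) = (2*M)/((2*M)) = (2*M)*(1/(2*M)) = 1)
K = 29591 (K = 12740 + 16851 = 29591)
z(r(H(-3))) + K = 1 + 29591 = 29592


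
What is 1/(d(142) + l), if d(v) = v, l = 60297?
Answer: 1/60439 ≈ 1.6546e-5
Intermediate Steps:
1/(d(142) + l) = 1/(142 + 60297) = 1/60439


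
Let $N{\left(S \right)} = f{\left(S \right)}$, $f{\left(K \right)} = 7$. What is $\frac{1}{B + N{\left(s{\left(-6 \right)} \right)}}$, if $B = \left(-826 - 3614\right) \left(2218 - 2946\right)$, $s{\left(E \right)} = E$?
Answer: $\frac{1}{3232327} \approx 3.0937 \cdot 10^{-7}$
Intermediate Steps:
$N{\left(S \right)} = 7$
$B = 3232320$ ($B = \left(-4440\right) \left(-728\right) = 3232320$)
$\frac{1}{B + N{\left(s{\left(-6 \right)} \right)}} = \frac{1}{3232320 + 7} = \frac{1}{3232327}$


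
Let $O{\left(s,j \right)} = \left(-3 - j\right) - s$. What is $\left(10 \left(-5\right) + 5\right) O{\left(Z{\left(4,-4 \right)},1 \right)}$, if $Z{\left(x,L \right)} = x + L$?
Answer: $180$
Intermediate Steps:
$Z{\left(x,L \right)} = L + x$
$O{\left(s,j \right)} = -3 - j - s$
$\left(10 \left(-5\right) + 5\right) O{\left(Z{\left(4,-4 \right)},1 \right)} = \left(10 \left(-5\right) + 5\right) \left(-3 - 1 - \left(-4 + 4\right)\right) = \left(-50 + 5\right) \left(-3 - 1 - 0\right) = - 45 \left(-3 - 1 + 0\right) = \left(-45\right) \left(-4\right) = 180$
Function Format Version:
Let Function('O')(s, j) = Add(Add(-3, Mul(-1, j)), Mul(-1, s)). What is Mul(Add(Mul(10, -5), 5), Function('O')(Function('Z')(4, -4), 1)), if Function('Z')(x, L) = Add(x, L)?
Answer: 180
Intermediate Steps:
Function('Z')(x, L) = Add(L, x)
Function('O')(s, j) = Add(-3, Mul(-1, j), Mul(-1, s))
Mul(Add(Mul(10, -5), 5), Function('O')(Function('Z')(4, -4), 1)) = Mul(Add(Mul(10, -5), 5), Add(-3, Mul(-1, 1), Mul(-1, Add(-4, 4)))) = Mul(Add(-50, 5), Add(-3, -1, Mul(-1, 0))) = Mul(-45, Add(-3, -1, 0)) = Mul(-45, -4) = 180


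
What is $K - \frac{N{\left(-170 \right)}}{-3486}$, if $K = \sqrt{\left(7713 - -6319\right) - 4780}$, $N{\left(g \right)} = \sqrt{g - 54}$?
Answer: $6 \sqrt{257} + \frac{2 i \sqrt{14}}{1743} \approx 96.187 + 0.0042934 i$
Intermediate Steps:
$N{\left(g \right)} = \sqrt{-54 + g}$
$K = 6 \sqrt{257}$ ($K = \sqrt{\left(7713 + 6319\right) - 4780} = \sqrt{14032 - 4780} = \sqrt{9252} = 6 \sqrt{257} \approx 96.187$)
$K - \frac{N{\left(-170 \right)}}{-3486} = 6 \sqrt{257} - \frac{\sqrt{-54 - 170}}{-3486} = 6 \sqrt{257} - \sqrt{-224} \left(- \frac{1}{3486}\right) = 6 \sqrt{257} - 4 i \sqrt{14} \left(- \frac{1}{3486}\right) = 6 \sqrt{257} - - \frac{2 i \sqrt{14}}{1743} = 6 \sqrt{257} + \frac{2 i \sqrt{14}}{1743}$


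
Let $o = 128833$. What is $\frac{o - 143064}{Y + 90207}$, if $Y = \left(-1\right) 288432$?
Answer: $\frac{14231}{198225} \approx 0.071792$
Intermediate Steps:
$Y = -288432$
$\frac{o - 143064}{Y + 90207} = \frac{128833 - 143064}{-288432 + 90207} = - \frac{14231}{-198225} = \left(-14231\right) \left(- \frac{1}{198225}\right) = \frac{14231}{198225}$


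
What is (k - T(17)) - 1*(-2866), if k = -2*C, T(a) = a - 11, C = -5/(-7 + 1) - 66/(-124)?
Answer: 265726/93 ≈ 2857.3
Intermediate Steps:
C = 127/93 (C = -5/(-6) - 66*(-1/124) = -5*(-⅙) + 33/62 = ⅚ + 33/62 = 127/93 ≈ 1.3656)
T(a) = -11 + a
k = -254/93 (k = -2*127/93 = -254/93 ≈ -2.7312)
(k - T(17)) - 1*(-2866) = (-254/93 - (-11 + 17)) - 1*(-2866) = (-254/93 - 1*6) + 2866 = (-254/93 - 6) + 2866 = -812/93 + 2866 = 265726/93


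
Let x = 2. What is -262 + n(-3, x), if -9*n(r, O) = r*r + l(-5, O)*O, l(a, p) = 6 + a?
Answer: -2369/9 ≈ -263.22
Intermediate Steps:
n(r, O) = -O/9 - r²/9 (n(r, O) = -(r*r + (6 - 5)*O)/9 = -(r² + 1*O)/9 = -(r² + O)/9 = -(O + r²)/9 = -O/9 - r²/9)
-262 + n(-3, x) = -262 + (-⅑*2 - ⅑*(-3)²) = -262 + (-2/9 - ⅑*9) = -262 + (-2/9 - 1) = -262 - 11/9 = -2369/9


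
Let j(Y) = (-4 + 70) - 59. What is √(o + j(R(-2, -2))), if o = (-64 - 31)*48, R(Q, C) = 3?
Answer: I*√4553 ≈ 67.476*I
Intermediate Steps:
j(Y) = 7 (j(Y) = 66 - 59 = 7)
o = -4560 (o = -95*48 = -4560)
√(o + j(R(-2, -2))) = √(-4560 + 7) = √(-4553) = I*√4553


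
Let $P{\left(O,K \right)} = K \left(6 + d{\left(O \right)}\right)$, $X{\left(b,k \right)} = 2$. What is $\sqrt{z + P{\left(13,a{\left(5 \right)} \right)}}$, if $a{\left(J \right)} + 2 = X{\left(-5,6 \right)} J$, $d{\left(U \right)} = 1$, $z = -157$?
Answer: $i \sqrt{101} \approx 10.05 i$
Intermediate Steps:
$a{\left(J \right)} = -2 + 2 J$
$P{\left(O,K \right)} = 7 K$ ($P{\left(O,K \right)} = K \left(6 + 1\right) = K 7 = 7 K$)
$\sqrt{z + P{\left(13,a{\left(5 \right)} \right)}} = \sqrt{-157 + 7 \left(-2 + 2 \cdot 5\right)} = \sqrt{-157 + 7 \left(-2 + 10\right)} = \sqrt{-157 + 7 \cdot 8} = \sqrt{-157 + 56} = \sqrt{-101} = i \sqrt{101}$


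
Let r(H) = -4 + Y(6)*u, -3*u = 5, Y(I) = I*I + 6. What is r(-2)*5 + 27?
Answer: -343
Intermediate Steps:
Y(I) = 6 + I² (Y(I) = I² + 6 = 6 + I²)
u = -5/3 (u = -⅓*5 = -5/3 ≈ -1.6667)
r(H) = -74 (r(H) = -4 + (6 + 6²)*(-5/3) = -4 + (6 + 36)*(-5/3) = -4 + 42*(-5/3) = -4 - 70 = -74)
r(-2)*5 + 27 = -74*5 + 27 = -370 + 27 = -343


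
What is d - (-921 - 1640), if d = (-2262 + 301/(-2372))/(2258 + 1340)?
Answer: 21851376051/8534456 ≈ 2560.4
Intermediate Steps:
d = -5365765/8534456 (d = (-2262 + 301*(-1/2372))/3598 = (-2262 - 301/2372)*(1/3598) = -5365765/2372*1/3598 = -5365765/8534456 ≈ -0.62872)
d - (-921 - 1640) = -5365765/8534456 - (-921 - 1640) = -5365765/8534456 - 1*(-2561) = -5365765/8534456 + 2561 = 21851376051/8534456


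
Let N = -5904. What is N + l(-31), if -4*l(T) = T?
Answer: -23585/4 ≈ -5896.3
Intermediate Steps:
l(T) = -T/4
N + l(-31) = -5904 - ¼*(-31) = -5904 + 31/4 = -23585/4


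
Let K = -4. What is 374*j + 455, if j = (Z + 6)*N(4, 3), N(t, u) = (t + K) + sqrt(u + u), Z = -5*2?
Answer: 455 - 1496*sqrt(6) ≈ -3209.4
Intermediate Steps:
Z = -10
N(t, u) = -4 + t + sqrt(2)*sqrt(u) (N(t, u) = (t - 4) + sqrt(u + u) = (-4 + t) + sqrt(2*u) = (-4 + t) + sqrt(2)*sqrt(u) = -4 + t + sqrt(2)*sqrt(u))
j = -4*sqrt(6) (j = (-10 + 6)*(-4 + 4 + sqrt(2)*sqrt(3)) = -4*(-4 + 4 + sqrt(6)) = -4*sqrt(6) ≈ -9.7980)
374*j + 455 = 374*(-4*sqrt(6)) + 455 = -1496*sqrt(6) + 455 = 455 - 1496*sqrt(6)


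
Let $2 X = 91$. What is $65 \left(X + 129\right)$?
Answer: $\frac{22685}{2} \approx 11343.0$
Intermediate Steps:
$X = \frac{91}{2}$ ($X = \frac{1}{2} \cdot 91 = \frac{91}{2} \approx 45.5$)
$65 \left(X + 129\right) = 65 \left(\frac{91}{2} + 129\right) = 65 \cdot \frac{349}{2} = \frac{22685}{2}$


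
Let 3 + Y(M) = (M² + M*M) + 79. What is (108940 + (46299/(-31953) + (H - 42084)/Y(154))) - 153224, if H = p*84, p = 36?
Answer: -1867432880008/42167309 ≈ -44286.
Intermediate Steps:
H = 3024 (H = 36*84 = 3024)
Y(M) = 76 + 2*M² (Y(M) = -3 + ((M² + M*M) + 79) = -3 + ((M² + M²) + 79) = -3 + (2*M² + 79) = -3 + (79 + 2*M²) = 76 + 2*M²)
(108940 + (46299/(-31953) + (H - 42084)/Y(154))) - 153224 = (108940 + (46299/(-31953) + (3024 - 42084)/(76 + 2*154²))) - 153224 = (108940 + (46299*(-1/31953) - 39060/(76 + 2*23716))) - 153224 = (108940 + (-15433/10651 - 39060/(76 + 47432))) - 153224 = (108940 + (-15433/10651 - 39060/47508)) - 153224 = (108940 + (-15433/10651 - 39060*1/47508)) - 153224 = (108940 + (-15433/10651 - 3255/3959)) - 153224 = (108940 - 95768252/42167309) - 153224 = 4593610874208/42167309 - 153224 = -1867432880008/42167309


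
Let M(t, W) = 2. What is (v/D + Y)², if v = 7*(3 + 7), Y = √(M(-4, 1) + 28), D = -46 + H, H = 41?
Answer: (-14 + √30)² ≈ 72.638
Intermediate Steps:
D = -5 (D = -46 + 41 = -5)
Y = √30 (Y = √(2 + 28) = √30 ≈ 5.4772)
v = 70 (v = 7*10 = 70)
(v/D + Y)² = (70/(-5) + √30)² = (70*(-⅕) + √30)² = (-14 + √30)²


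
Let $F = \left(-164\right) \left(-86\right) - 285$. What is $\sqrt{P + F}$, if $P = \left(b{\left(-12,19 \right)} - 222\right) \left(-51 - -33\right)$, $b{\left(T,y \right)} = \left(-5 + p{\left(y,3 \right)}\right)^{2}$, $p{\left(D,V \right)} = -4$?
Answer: $\sqrt{16357} \approx 127.89$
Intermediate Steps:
$F = 13819$ ($F = 14104 - 285 = 13819$)
$b{\left(T,y \right)} = 81$ ($b{\left(T,y \right)} = \left(-5 - 4\right)^{2} = \left(-9\right)^{2} = 81$)
$P = 2538$ ($P = \left(81 - 222\right) \left(-51 - -33\right) = - 141 \left(-51 + 33\right) = \left(-141\right) \left(-18\right) = 2538$)
$\sqrt{P + F} = \sqrt{2538 + 13819} = \sqrt{16357}$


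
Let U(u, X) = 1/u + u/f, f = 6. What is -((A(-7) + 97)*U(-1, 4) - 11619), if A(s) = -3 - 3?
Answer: 70351/6 ≈ 11725.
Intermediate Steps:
A(s) = -6
U(u, X) = 1/u + u/6
-((A(-7) + 97)*U(-1, 4) - 11619) = -((-6 + 97)*(1/(-1) + (⅙)*(-1)) - 11619) = -(91*(-1 - ⅙) - 11619) = -(91*(-7/6) - 11619) = -(-637/6 - 11619) = -1*(-70351/6) = 70351/6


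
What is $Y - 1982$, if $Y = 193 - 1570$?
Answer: $-3359$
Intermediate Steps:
$Y = -1377$ ($Y = 193 - 1570 = -1377$)
$Y - 1982 = -1377 - 1982 = -3359$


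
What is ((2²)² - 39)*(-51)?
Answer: 1173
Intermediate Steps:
((2²)² - 39)*(-51) = (4² - 39)*(-51) = (16 - 39)*(-51) = -23*(-51) = 1173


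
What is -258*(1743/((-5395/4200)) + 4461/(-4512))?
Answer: 3424935939/9776 ≈ 3.5034e+5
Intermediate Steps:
-258*(1743/((-5395/4200)) + 4461/(-4512)) = -258*(1743/((-5395*1/4200)) + 4461*(-1/4512)) = -258*(1743/(-1079/840) - 1487/1504) = -258*(1743*(-840/1079) - 1487/1504) = -258*(-17640/13 - 1487/1504) = -258*(-26549891/19552) = 3424935939/9776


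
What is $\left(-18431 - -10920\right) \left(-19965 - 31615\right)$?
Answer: $387417380$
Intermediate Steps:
$\left(-18431 - -10920\right) \left(-19965 - 31615\right) = \left(-18431 + 10920\right) \left(-51580\right) = \left(-7511\right) \left(-51580\right) = 387417380$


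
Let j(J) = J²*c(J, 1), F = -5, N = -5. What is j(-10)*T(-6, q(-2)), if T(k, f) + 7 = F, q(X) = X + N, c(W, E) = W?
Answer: 12000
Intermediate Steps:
q(X) = -5 + X (q(X) = X - 5 = -5 + X)
T(k, f) = -12 (T(k, f) = -7 - 5 = -12)
j(J) = J³ (j(J) = J²*J = J³)
j(-10)*T(-6, q(-2)) = (-10)³*(-12) = -1000*(-12) = 12000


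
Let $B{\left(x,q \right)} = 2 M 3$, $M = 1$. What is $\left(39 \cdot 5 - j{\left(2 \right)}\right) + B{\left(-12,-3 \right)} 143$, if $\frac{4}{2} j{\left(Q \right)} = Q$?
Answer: $1052$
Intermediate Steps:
$B{\left(x,q \right)} = 6$ ($B{\left(x,q \right)} = 2 \cdot 1 \cdot 3 = 2 \cdot 3 = 6$)
$j{\left(Q \right)} = \frac{Q}{2}$
$\left(39 \cdot 5 - j{\left(2 \right)}\right) + B{\left(-12,-3 \right)} 143 = \left(39 \cdot 5 - \frac{1}{2} \cdot 2\right) + 6 \cdot 143 = \left(195 - 1\right) + 858 = 194 + 858 = 1052$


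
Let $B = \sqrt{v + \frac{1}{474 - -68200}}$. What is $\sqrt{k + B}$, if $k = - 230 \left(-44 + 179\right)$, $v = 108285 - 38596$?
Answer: $\frac{3 \sqrt{-16270608052200 + 68674 \sqrt{4057550204998}}}{68674} \approx 175.46 i$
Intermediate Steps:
$v = 69689$
$k = -31050$ ($k = \left(-230\right) 135 = -31050$)
$B = \frac{9 \sqrt{4057550204998}}{68674}$ ($B = \sqrt{69689 + \frac{1}{474 - -68200}} = \sqrt{69689 + \frac{1}{474 + 68200}} = \sqrt{69689 + \frac{1}{68674}} = \sqrt{\frac{4785822387}{68674}} = \frac{9 \sqrt{4057550204998}}{68674} \approx 263.99$)
$\sqrt{k + B} = \sqrt{-31050 + \frac{9 \sqrt{4057550204998}}{68674}}$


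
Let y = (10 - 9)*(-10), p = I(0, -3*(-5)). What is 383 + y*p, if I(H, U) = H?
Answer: 383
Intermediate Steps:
p = 0
y = -10 (y = 1*(-10) = -10)
383 + y*p = 383 - 10*0 = 383 + 0 = 383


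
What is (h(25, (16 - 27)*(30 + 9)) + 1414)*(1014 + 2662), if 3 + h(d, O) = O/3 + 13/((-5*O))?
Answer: 769096396/165 ≈ 4.6612e+6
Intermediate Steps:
h(d, O) = -3 - 13/(5*O) + O/3 (h(d, O) = -3 + (O/3 + 13/((-5*O))) = -3 + (O*(⅓) + 13*(-1/(5*O))) = -3 + (O/3 - 13/(5*O)) = -3 + (-13/(5*O) + O/3) = -3 - 13/(5*O) + O/3)
(h(25, (16 - 27)*(30 + 9)) + 1414)*(1014 + 2662) = ((-3 - 13*1/((16 - 27)*(30 + 9))/5 + ((16 - 27)*(30 + 9))/3) + 1414)*(1014 + 2662) = ((-3 - 13/(5*((-11*39))) + (-11*39)/3) + 1414)*3676 = ((-3 - 13/5/(-429) + (⅓)*(-429)) + 1414)*3676 = ((-3 - 13/5*(-1/429) - 143) + 1414)*3676 = ((-3 + 1/165 - 143) + 1414)*3676 = (-24089/165 + 1414)*3676 = (209221/165)*3676 = 769096396/165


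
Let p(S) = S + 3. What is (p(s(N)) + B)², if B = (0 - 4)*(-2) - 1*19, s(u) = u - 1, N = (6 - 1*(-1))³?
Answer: 111556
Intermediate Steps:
N = 343 (N = (6 + 1)³ = 7³ = 343)
s(u) = -1 + u
p(S) = 3 + S
B = -11 (B = -4*(-2) - 19 = 8 - 19 = -11)
(p(s(N)) + B)² = ((3 + (-1 + 343)) - 11)² = ((3 + 342) - 11)² = (345 - 11)² = 334² = 111556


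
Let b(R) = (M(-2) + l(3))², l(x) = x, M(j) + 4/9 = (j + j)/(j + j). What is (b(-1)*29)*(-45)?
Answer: -148480/9 ≈ -16498.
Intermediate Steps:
M(j) = 5/9 (M(j) = -4/9 + (j + j)/(j + j) = -4/9 + (2*j)/((2*j)) = -4/9 + (2*j)*(1/(2*j)) = -4/9 + 1 = 5/9)
b(R) = 1024/81 (b(R) = (5/9 + 3)² = (32/9)² = 1024/81)
(b(-1)*29)*(-45) = ((1024/81)*29)*(-45) = (29696/81)*(-45) = -148480/9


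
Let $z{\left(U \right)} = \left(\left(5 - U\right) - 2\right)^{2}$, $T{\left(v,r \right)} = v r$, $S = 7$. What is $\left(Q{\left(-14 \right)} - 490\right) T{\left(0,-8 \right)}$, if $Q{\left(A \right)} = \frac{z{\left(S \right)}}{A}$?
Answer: $0$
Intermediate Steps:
$T{\left(v,r \right)} = r v$
$z{\left(U \right)} = \left(3 - U\right)^{2}$
$Q{\left(A \right)} = \frac{16}{A}$ ($Q{\left(A \right)} = \frac{\left(-3 + 7\right)^{2}}{A} = \frac{4^{2}}{A} = \frac{16}{A}$)
$\left(Q{\left(-14 \right)} - 490\right) T{\left(0,-8 \right)} = \left(\frac{16}{-14} - 490\right) \left(\left(-8\right) 0\right) = \left(16 \left(- \frac{1}{14}\right) - 490\right) 0 = \left(- \frac{8}{7} - 490\right) 0 = \left(- \frac{3438}{7}\right) 0 = 0$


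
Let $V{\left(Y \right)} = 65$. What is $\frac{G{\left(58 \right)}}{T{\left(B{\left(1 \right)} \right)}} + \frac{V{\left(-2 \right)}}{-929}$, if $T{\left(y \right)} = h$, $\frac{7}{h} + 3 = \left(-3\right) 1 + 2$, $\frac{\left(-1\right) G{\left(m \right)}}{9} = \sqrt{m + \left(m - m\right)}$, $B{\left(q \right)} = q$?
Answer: $- \frac{65}{929} + \frac{36 \sqrt{58}}{7} \approx 39.097$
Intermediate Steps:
$G{\left(m \right)} = - 9 \sqrt{m}$ ($G{\left(m \right)} = - 9 \sqrt{m + \left(m - m\right)} = - 9 \sqrt{m + 0} = - 9 \sqrt{m}$)
$h = - \frac{7}{4}$ ($h = \frac{7}{-3 + \left(\left(-3\right) 1 + 2\right)} = \frac{7}{-3 + \left(-3 + 2\right)} = \frac{7}{-3 - 1} = \frac{7}{-4} = 7 \left(- \frac{1}{4}\right) = - \frac{7}{4} \approx -1.75$)
$T{\left(y \right)} = - \frac{7}{4}$
$\frac{G{\left(58 \right)}}{T{\left(B{\left(1 \right)} \right)}} + \frac{V{\left(-2 \right)}}{-929} = \frac{\left(-9\right) \sqrt{58}}{- \frac{7}{4}} + \frac{65}{-929} = - 9 \sqrt{58} \left(- \frac{4}{7}\right) + 65 \left(- \frac{1}{929}\right) = \frac{36 \sqrt{58}}{7} - \frac{65}{929} = - \frac{65}{929} + \frac{36 \sqrt{58}}{7}$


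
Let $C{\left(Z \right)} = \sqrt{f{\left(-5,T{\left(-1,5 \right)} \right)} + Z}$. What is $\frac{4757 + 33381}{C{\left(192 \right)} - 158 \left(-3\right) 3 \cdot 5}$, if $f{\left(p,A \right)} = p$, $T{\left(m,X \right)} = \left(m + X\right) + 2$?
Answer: $\frac{271161180}{50551913} - \frac{38138 \sqrt{187}}{50551913} \approx 5.3537$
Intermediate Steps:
$T{\left(m,X \right)} = 2 + X + m$ ($T{\left(m,X \right)} = \left(X + m\right) + 2 = 2 + X + m$)
$C{\left(Z \right)} = \sqrt{-5 + Z}$
$\frac{4757 + 33381}{C{\left(192 \right)} - 158 \left(-3\right) 3 \cdot 5} = \frac{4757 + 33381}{\sqrt{-5 + 192} - 158 \left(-3\right) 3 \cdot 5} = \frac{38138}{\sqrt{187} - 158 \left(\left(-9\right) 5\right)} = \frac{38138}{\sqrt{187} - -7110} = \frac{38138}{\sqrt{187} + 7110} = \frac{38138}{7110 + \sqrt{187}}$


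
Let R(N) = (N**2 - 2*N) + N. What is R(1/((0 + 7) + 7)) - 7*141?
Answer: -193465/196 ≈ -987.07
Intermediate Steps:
R(N) = N**2 - N
R(1/((0 + 7) + 7)) - 7*141 = (-1 + 1/((0 + 7) + 7))/((0 + 7) + 7) - 7*141 = (-1 + 1/(7 + 7))/(7 + 7) - 987 = (-1 + 1/14)/14 - 987 = (1/14)*(-13/14) - 987 = -13/196 - 987 = -193465/196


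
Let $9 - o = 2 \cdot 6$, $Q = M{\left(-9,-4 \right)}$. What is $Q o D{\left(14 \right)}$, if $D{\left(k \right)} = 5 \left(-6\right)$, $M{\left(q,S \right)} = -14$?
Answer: $-1260$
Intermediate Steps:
$D{\left(k \right)} = -30$
$Q = -14$
$o = -3$ ($o = 9 - 2 \cdot 6 = 9 - 12 = -3$)
$Q o D{\left(14 \right)} = \left(-14\right) \left(-3\right) \left(-30\right) = 42 \left(-30\right) = -1260$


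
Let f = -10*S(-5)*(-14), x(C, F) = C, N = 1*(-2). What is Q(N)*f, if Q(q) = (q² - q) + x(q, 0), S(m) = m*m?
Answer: 14000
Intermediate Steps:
N = -2
S(m) = m²
Q(q) = q² (Q(q) = (q² - q) + q = q²)
f = 3500 (f = -10*(-5)²*(-14) = -10*25*(-14) = -250*(-14) = 3500)
Q(N)*f = (-2)²*3500 = 4*3500 = 14000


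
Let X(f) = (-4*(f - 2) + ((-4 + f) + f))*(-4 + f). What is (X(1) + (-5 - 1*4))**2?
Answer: 225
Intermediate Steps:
X(f) = (-4 + f)*(4 - 2*f) (X(f) = (-4*(-2 + f) + (-4 + 2*f))*(-4 + f) = ((8 - 4*f) + (-4 + 2*f))*(-4 + f) = (4 - 2*f)*(-4 + f) = (-4 + f)*(4 - 2*f))
(X(1) + (-5 - 1*4))**2 = ((-16 - 2*1**2 + 12*1) + (-5 - 1*4))**2 = ((-16 - 2*1 + 12) + (-5 - 4))**2 = ((-16 - 2 + 12) - 9)**2 = (-6 - 9)**2 = (-15)**2 = 225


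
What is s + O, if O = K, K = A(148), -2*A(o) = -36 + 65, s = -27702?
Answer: -55433/2 ≈ -27717.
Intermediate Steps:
A(o) = -29/2 (A(o) = -(-36 + 65)/2 = -½*29 = -29/2)
K = -29/2 ≈ -14.500
O = -29/2 ≈ -14.500
s + O = -27702 - 29/2 = -55433/2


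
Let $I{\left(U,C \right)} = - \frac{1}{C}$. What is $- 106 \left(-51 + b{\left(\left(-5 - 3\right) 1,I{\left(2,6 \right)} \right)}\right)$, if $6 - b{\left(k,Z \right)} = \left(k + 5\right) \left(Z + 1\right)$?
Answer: $4505$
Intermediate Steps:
$b{\left(k,Z \right)} = 6 - \left(1 + Z\right) \left(5 + k\right)$ ($b{\left(k,Z \right)} = 6 - \left(k + 5\right) \left(Z + 1\right) = 6 - \left(5 + k\right) \left(1 + Z\right) = 6 - \left(1 + Z\right) \left(5 + k\right)$)
$- 106 \left(-51 + b{\left(\left(-5 - 3\right) 1,I{\left(2,6 \right)} \right)}\right) = - 106 \left(-51 - \left(-1 + - \frac{1}{6} \left(-5 - 3\right) 1 + \left(-5 - 3\right) 1 + 5 \left(-1\right) \frac{1}{6}\right)\right) = - 106 \left(-51 - \left(-1 - 8 + \left(-1\right) \frac{1}{6} \left(\left(-8\right) 1\right) + 5 \left(-1\right) \frac{1}{6}\right)\right) = - 106 \left(-51 - \left(- \frac{59}{6} + \frac{4}{3}\right)\right) = - 106 \left(-51 + \left(1 + 8 + \frac{5}{6} - \frac{4}{3}\right)\right) = - 106 \left(-51 + \frac{17}{2}\right) = \left(-106\right) \left(- \frac{85}{2}\right) = 4505$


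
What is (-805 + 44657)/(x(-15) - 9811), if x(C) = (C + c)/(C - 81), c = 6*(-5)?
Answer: -73856/16523 ≈ -4.4699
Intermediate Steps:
c = -30
x(C) = (-30 + C)/(-81 + C) (x(C) = (C - 30)/(C - 81) = (-30 + C)/(-81 + C))
(-805 + 44657)/(x(-15) - 9811) = (-805 + 44657)/((-30 - 15)/(-81 - 15) - 9811) = 43852/(-45/(-96) - 9811) = 43852/(-1/96*(-45) - 9811) = 43852/(15/32 - 9811) = 43852/(-313937/32) = 43852*(-32/313937) = -73856/16523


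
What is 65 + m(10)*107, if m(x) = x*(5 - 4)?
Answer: 1135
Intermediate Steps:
m(x) = x (m(x) = x*1 = x)
65 + m(10)*107 = 65 + 10*107 = 65 + 1070 = 1135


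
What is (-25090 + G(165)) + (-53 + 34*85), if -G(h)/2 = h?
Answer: -22583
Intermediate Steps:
G(h) = -2*h
(-25090 + G(165)) + (-53 + 34*85) = (-25090 - 2*165) + (-53 + 34*85) = (-25090 - 330) + (-53 + 2890) = -25420 + 2837 = -22583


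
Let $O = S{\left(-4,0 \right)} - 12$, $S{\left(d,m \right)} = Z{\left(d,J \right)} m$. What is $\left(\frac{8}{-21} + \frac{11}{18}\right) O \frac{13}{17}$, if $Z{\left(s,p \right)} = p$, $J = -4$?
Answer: $- \frac{754}{357} \approx -2.112$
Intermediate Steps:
$S{\left(d,m \right)} = - 4 m$
$O = -12$ ($O = \left(-4\right) 0 - 12 = 0 - 12 = -12$)
$\left(\frac{8}{-21} + \frac{11}{18}\right) O \frac{13}{17} = \left(\frac{8}{-21} + \frac{11}{18}\right) \left(-12\right) \frac{13}{17} = \left(8 \left(- \frac{1}{21}\right) + 11 \cdot \frac{1}{18}\right) \left(-12\right) 13 \cdot \frac{1}{17} = \left(- \frac{8}{21} + \frac{11}{18}\right) \left(-12\right) \frac{13}{17} = \frac{29}{126} \left(-12\right) \frac{13}{17} = \left(- \frac{58}{21}\right) \frac{13}{17} = - \frac{754}{357}$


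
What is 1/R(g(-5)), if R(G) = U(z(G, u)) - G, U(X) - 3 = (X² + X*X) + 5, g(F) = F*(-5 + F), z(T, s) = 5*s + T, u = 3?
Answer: 1/8408 ≈ 0.00011893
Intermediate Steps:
z(T, s) = T + 5*s
U(X) = 8 + 2*X² (U(X) = 3 + ((X² + X*X) + 5) = 3 + ((X² + X²) + 5) = 3 + (2*X² + 5) = 3 + (5 + 2*X²) = 8 + 2*X²)
R(G) = 8 - G + 2*(15 + G)² (R(G) = (8 + 2*(G + 5*3)²) - G = (8 + 2*(G + 15)²) - G = (8 + 2*(15 + G)²) - G = 8 - G + 2*(15 + G)²)
1/R(g(-5)) = 1/(8 - (-5)*(-5 - 5) + 2*(15 - 5*(-5 - 5))²) = 1/(8 - (-5)*(-10) + 2*(15 - 5*(-10))²) = 1/(8 - 1*50 + 2*(15 + 50)²) = 1/(8 - 50 + 2*65²) = 1/(8 - 50 + 2*4225) = 1/(8 - 50 + 8450) = 1/8408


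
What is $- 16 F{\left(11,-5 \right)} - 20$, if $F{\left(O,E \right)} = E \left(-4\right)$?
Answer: $-340$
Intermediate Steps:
$F{\left(O,E \right)} = - 4 E$
$- 16 F{\left(11,-5 \right)} - 20 = - 16 \left(\left(-4\right) \left(-5\right)\right) - 20 = \left(-16\right) 20 - 20 = -320 - 20 = -340$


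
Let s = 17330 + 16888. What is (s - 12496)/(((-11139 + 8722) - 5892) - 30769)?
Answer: -10861/19539 ≈ -0.55586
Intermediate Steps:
s = 34218
(s - 12496)/(((-11139 + 8722) - 5892) - 30769) = (34218 - 12496)/(((-11139 + 8722) - 5892) - 30769) = 21722/((-2417 - 5892) - 30769) = 21722/(-8309 - 30769) = 21722/(-39078) = 21722*(-1/39078) = -10861/19539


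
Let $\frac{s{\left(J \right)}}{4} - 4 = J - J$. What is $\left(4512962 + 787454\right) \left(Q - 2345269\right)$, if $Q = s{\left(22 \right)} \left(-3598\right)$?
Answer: $-12736035680192$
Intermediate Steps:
$s{\left(J \right)} = 16$ ($s{\left(J \right)} = 16 + 4 \left(J - J\right) = 16 + 4 \cdot 0 = 16 + 0 = 16$)
$Q = -57568$ ($Q = 16 \left(-3598\right) = -57568$)
$\left(4512962 + 787454\right) \left(Q - 2345269\right) = \left(4512962 + 787454\right) \left(-57568 - 2345269\right) = 5300416 \left(-2402837\right) = -12736035680192$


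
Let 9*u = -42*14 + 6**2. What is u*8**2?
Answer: -11776/3 ≈ -3925.3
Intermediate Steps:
u = -184/3 (u = (-42*14 + 6**2)/9 = (-14*42 + 36)/9 = (-588 + 36)/9 = (1/9)*(-552) = -184/3 ≈ -61.333)
u*8**2 = -184/3*8**2 = -184/3*64 = -11776/3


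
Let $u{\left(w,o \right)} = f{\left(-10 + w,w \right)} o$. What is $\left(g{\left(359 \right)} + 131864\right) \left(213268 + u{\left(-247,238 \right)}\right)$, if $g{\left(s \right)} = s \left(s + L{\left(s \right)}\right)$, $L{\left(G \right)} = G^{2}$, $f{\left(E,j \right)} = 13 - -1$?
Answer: $10078186598400$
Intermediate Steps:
$f{\left(E,j \right)} = 14$ ($f{\left(E,j \right)} = 13 + 1 = 14$)
$g{\left(s \right)} = s \left(s + s^{2}\right)$
$u{\left(w,o \right)} = 14 o$
$\left(g{\left(359 \right)} + 131864\right) \left(213268 + u{\left(-247,238 \right)}\right) = \left(359^{2} \left(1 + 359\right) + 131864\right) \left(213268 + 14 \cdot 238\right) = \left(128881 \cdot 360 + 131864\right) \left(213268 + 3332\right) = \left(46397160 + 131864\right) 216600 = 46529024 \cdot 216600 = 10078186598400$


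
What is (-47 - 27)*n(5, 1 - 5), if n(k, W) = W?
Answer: 296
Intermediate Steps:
(-47 - 27)*n(5, 1 - 5) = (-47 - 27)*(1 - 5) = -74*(-4) = 296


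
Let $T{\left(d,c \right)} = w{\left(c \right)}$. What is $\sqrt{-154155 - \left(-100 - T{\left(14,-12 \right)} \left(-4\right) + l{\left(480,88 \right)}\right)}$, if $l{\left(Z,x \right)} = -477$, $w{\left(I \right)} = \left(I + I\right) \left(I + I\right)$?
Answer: $i \sqrt{155882} \approx 394.82 i$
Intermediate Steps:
$w{\left(I \right)} = 4 I^{2}$ ($w{\left(I \right)} = 2 I 2 I = 4 I^{2}$)
$T{\left(d,c \right)} = 4 c^{2}$
$\sqrt{-154155 - \left(-100 - T{\left(14,-12 \right)} \left(-4\right) + l{\left(480,88 \right)}\right)} = \sqrt{-154155 + \left(\left(100 + 4 \left(-12\right)^{2} \left(-4\right)\right) - -477\right)} = \sqrt{-154155 + \left(\left(100 + 4 \cdot 144 \left(-4\right)\right) + 477\right)} = \sqrt{-154155 + \left(\left(100 + 576 \left(-4\right)\right) + 477\right)} = \sqrt{-154155 + \left(\left(100 - 2304\right) + 477\right)} = \sqrt{-154155 + \left(-2204 + 477\right)} = \sqrt{-154155 - 1727} = \sqrt{-155882} = i \sqrt{155882}$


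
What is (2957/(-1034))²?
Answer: 8743849/1069156 ≈ 8.1783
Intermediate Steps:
(2957/(-1034))² = (2957*(-1/1034))² = (-2957/1034)² = 8743849/1069156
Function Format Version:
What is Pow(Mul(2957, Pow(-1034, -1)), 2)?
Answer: Rational(8743849, 1069156) ≈ 8.1783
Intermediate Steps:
Pow(Mul(2957, Pow(-1034, -1)), 2) = Pow(Mul(2957, Rational(-1, 1034)), 2) = Pow(Rational(-2957, 1034), 2) = Rational(8743849, 1069156)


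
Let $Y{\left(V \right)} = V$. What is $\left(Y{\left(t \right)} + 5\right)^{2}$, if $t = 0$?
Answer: $25$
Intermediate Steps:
$\left(Y{\left(t \right)} + 5\right)^{2} = \left(0 + 5\right)^{2} = 5^{2} = 25$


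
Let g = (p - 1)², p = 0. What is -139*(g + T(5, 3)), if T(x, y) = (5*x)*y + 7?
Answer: -11537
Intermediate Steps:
T(x, y) = 7 + 5*x*y (T(x, y) = 5*x*y + 7 = 7 + 5*x*y)
g = 1 (g = (0 - 1)² = (-1)² = 1)
-139*(g + T(5, 3)) = -139*(1 + (7 + 5*5*3)) = -139*(1 + (7 + 75)) = -139*(1 + 82) = -139*83 = -11537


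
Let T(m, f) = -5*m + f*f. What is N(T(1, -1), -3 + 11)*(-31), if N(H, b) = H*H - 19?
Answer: 93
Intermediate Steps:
T(m, f) = f² - 5*m (T(m, f) = -5*m + f² = f² - 5*m)
N(H, b) = -19 + H² (N(H, b) = H² - 19 = -19 + H²)
N(T(1, -1), -3 + 11)*(-31) = (-19 + ((-1)² - 5*1)²)*(-31) = (-19 + (1 - 5)²)*(-31) = (-19 + (-4)²)*(-31) = (-19 + 16)*(-31) = -3*(-31) = 93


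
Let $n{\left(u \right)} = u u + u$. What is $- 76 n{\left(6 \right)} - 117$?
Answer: $-3309$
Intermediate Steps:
$n{\left(u \right)} = u + u^{2}$ ($n{\left(u \right)} = u^{2} + u = u + u^{2}$)
$- 76 n{\left(6 \right)} - 117 = - 76 \cdot 6 \left(1 + 6\right) - 117 = - 76 \cdot 6 \cdot 7 - 117 = \left(-76\right) 42 - 117 = -3192 - 117 = -3309$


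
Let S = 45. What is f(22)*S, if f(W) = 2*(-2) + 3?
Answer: -45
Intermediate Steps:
f(W) = -1 (f(W) = -4 + 3 = -1)
f(22)*S = -1*45 = -45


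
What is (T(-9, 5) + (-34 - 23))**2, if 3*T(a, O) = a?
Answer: 3600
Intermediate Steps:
T(a, O) = a/3
(T(-9, 5) + (-34 - 23))**2 = ((1/3)*(-9) + (-34 - 23))**2 = (-3 - 57)**2 = (-60)**2 = 3600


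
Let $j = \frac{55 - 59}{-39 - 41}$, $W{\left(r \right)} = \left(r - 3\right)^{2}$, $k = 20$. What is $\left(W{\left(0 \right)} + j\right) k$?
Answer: $181$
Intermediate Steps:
$W{\left(r \right)} = \left(-3 + r\right)^{2}$
$j = \frac{1}{20}$ ($j = - \frac{4}{-80} = \left(-4\right) \left(- \frac{1}{80}\right) = \frac{1}{20} \approx 0.05$)
$\left(W{\left(0 \right)} + j\right) k = \left(\left(-3 + 0\right)^{2} + \frac{1}{20}\right) 20 = \left(\left(-3\right)^{2} + \frac{1}{20}\right) 20 = \left(9 + \frac{1}{20}\right) 20 = \frac{181}{20} \cdot 20 = 181$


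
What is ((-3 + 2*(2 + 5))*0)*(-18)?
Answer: 0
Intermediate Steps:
((-3 + 2*(2 + 5))*0)*(-18) = ((-3 + 2*7)*0)*(-18) = ((-3 + 14)*0)*(-18) = (11*0)*(-18) = 0*(-18) = 0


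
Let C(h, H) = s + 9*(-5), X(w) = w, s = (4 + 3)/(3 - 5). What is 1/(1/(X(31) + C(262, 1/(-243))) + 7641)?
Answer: 35/267433 ≈ 0.00013087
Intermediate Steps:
s = -7/2 (s = 7/(-2) = 7*(-1/2) = -7/2 ≈ -3.5000)
C(h, H) = -97/2 (C(h, H) = -7/2 + 9*(-5) = -7/2 - 45 = -97/2)
1/(1/(X(31) + C(262, 1/(-243))) + 7641) = 1/(1/(31 - 97/2) + 7641) = 1/(1/(-35/2) + 7641) = 1/(-2/35 + 7641) = 1/(267433/35) = 35/267433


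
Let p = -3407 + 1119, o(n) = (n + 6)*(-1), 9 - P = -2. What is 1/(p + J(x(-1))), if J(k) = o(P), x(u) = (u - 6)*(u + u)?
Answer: -1/2305 ≈ -0.00043384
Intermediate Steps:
P = 11 (P = 9 - 1*(-2) = 9 + 2 = 11)
x(u) = 2*u*(-6 + u) (x(u) = (-6 + u)*(2*u) = 2*u*(-6 + u))
o(n) = -6 - n (o(n) = (6 + n)*(-1) = -6 - n)
J(k) = -17 (J(k) = -6 - 1*11 = -6 - 11 = -17)
p = -2288
1/(p + J(x(-1))) = 1/(-2288 - 17) = 1/(-2305) = -1/2305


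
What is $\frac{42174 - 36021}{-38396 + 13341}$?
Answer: $- \frac{6153}{25055} \approx -0.24558$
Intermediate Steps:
$\frac{42174 - 36021}{-38396 + 13341} = \frac{42174 - 36021}{-25055} = \left(42174 - 36021\right) \left(- \frac{1}{25055}\right) = 6153 \left(- \frac{1}{25055}\right) = - \frac{6153}{25055}$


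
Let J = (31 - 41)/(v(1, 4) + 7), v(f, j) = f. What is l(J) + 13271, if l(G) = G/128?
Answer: 6794747/512 ≈ 13271.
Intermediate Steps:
J = -5/4 (J = (31 - 41)/(1 + 7) = -10/8 = -10*⅛ = -5/4 ≈ -1.2500)
l(G) = G/128 (l(G) = G*(1/128) = G/128)
l(J) + 13271 = (1/128)*(-5/4) + 13271 = -5/512 + 13271 = 6794747/512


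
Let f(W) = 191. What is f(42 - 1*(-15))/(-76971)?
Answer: -191/76971 ≈ -0.0024815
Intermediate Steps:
f(42 - 1*(-15))/(-76971) = 191/(-76971) = 191*(-1/76971) = -191/76971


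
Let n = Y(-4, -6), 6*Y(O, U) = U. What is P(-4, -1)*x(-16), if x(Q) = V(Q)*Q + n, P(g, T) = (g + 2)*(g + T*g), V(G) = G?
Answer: 0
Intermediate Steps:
Y(O, U) = U/6
n = -1 (n = (⅙)*(-6) = -1)
P(g, T) = (2 + g)*(g + T*g)
x(Q) = -1 + Q² (x(Q) = Q*Q - 1 = Q² - 1 = -1 + Q²)
P(-4, -1)*x(-16) = (-4*(2 - 4 + 2*(-1) - 1*(-4)))*(-1 + (-16)²) = (-4*(2 - 4 - 2 + 4))*(-1 + 256) = -4*0*255 = 0*255 = 0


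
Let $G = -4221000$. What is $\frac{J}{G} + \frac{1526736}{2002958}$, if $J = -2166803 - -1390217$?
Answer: $\frac{666651816449}{704540476500} \approx 0.94622$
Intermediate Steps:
$J = -776586$ ($J = -2166803 + 1390217 = -776586$)
$\frac{J}{G} + \frac{1526736}{2002958} = - \frac{776586}{-4221000} + \frac{1526736}{2002958} = \left(-776586\right) \left(- \frac{1}{4221000}\right) + 1526736 \cdot \frac{1}{2002958} = \frac{129431}{703500} + \frac{763368}{1001479} = \frac{666651816449}{704540476500}$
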